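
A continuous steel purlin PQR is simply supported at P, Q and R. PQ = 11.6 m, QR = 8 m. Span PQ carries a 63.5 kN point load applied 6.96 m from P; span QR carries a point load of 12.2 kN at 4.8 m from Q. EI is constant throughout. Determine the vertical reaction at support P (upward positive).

R_P = 17.61 kN

Take M_Q as the redundant. Released structure: two simple spans PQ and QR with a hinge at Q.
Discontinuity in slope at Q on the released structure — sum the simple-span end rotations:
  span PQ: point load 63.5 at a = 6.96: Pab(L + a)/(6LEI) = 546.9/EI
  span QR: point load 12.2 at a = 4.8: Pab(L + b)/(6LEI) = 43.72/EI
  relative rotation θ_0 = (546.9 + 43.72)/EI = 590.6/EI
A unit hogging moment at Q produces rotation L₁/(3EI) + L₂/(3EI) = 6.533/EI.
Compatibility: M_Q·(L₁+L₂)/(3EI) = θ_0, giving M_Q = 90.39 kN·m (hogging).
Span PQ, ΣM about P with M_Q applied at Q: R_Q^{PQ}·11.6 = 442 + 90.39, so R_Q^{PQ} = 45.89 kN and R_P = 63.5 − 45.89 = 17.61 kN.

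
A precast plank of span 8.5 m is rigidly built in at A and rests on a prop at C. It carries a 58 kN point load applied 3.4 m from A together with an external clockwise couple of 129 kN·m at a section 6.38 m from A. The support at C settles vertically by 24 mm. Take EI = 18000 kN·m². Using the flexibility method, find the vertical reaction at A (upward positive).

R_A = 26.7 kN

Release the roller at C. Primary structure: cantilever fixed at A.
Free-end deflection of the primary structure under the applied loading (downward +):
  point load 58 at a = 3.4: Pa²(3L − a)/(6EI) = 2470/EI
  clockwise couple 129 at a = 6.38: M₀a(2L − a)/(2EI) = 4370/EI
  δ_0 = 6840/EI
Flexibility coefficient — unit upward force at C: δ_{CC} = L³/(3EI) = 204.7/EI.
With EI = 18000 kN·m²: δ_0 = 0.37999 m and δ_{CC} = 0.011373 m/kN.
Compatibility — the beam at C must follow the support down by 0.024 m: δ_0 − R_C·δ_{CC} = 0.024, so R_C = (0.37999 − 0.024)/0.011373 = 31.3 kN.
Vertical equilibrium: R_A = ΣP − R_C = 58 − 31.3 = 26.7 kN.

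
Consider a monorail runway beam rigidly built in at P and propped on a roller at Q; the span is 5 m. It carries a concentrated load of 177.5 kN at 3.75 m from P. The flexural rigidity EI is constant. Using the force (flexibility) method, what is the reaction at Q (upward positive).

Take the reaction at Q as the redundant and release it; the primary structure is a cantilever fixed at P.
Primary-structure tip deflection at Q by superposition:
  point load 177.5 at a = 3.75: Pa²(3L − a)/(6EI) = 4680/EI
Tip deflection under a unit load at Q: L³/(3EI) = 41.67/EI.
The prop prevents deflection at Q: R_Q = δ_0/δ_{QQ} = 4680/41.67 = 112.3 kN.

R_Q = 112.3 kN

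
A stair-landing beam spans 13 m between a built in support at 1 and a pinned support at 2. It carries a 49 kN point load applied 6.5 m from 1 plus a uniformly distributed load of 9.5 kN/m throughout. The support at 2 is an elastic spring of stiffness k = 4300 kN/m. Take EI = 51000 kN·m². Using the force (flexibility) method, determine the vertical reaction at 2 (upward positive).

Choose R_2 as the redundant. The primary structure is the cantilever fixed at 1.
Free-end deflection of the primary structure under the applied loading (downward +):
  point load 49 at a = 6.5: Pa²(3L − a)/(6EI) = 11214/EI
  UDL 9.5: wL⁴/(8EI) = 33916/EI
  δ_0 = 45130/EI
Tip deflection under a unit load at 2: L³/(3EI) = 732.3/EI.
With EI = 51000 kN·m²: δ_0 = 0.8849 m and δ_{22} = 0.014359 m/kN.
Compatibility — the spring shortens by R_2/k under the reaction it provides: δ_0 − R_2·δ_{22} = R_2/k. With 1/k = 0.000233 m/kN, R_2 = δ_0 / (δ_{22} + 1/k) = 0.8849 / (0.014359 + 0.000233) = 60.64 kN.

R_2 = 60.64 kN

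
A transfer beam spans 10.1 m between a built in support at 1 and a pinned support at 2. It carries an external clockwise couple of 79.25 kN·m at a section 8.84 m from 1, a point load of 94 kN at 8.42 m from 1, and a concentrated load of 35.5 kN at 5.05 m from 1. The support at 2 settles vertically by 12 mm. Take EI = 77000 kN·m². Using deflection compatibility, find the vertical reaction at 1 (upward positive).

Take the reaction at 2 as the redundant and release it; the primary structure is a cantilever fixed at 1.
Primary-structure tip deflection at 2 by superposition:
  clockwise couple 79.25 at a = 8.84: M₀a(2L − a)/(2EI) = 3979/EI
  point load 94 at a = 8.42: Pa²(3L − a)/(6EI) = 24302/EI
  point load 35.5 at a = 5.05: Pa²(3L − a)/(6EI) = 3810/EI
  δ_0 = 32092/EI
Tip deflection under a unit load at 2: L³/(3EI) = 343.4/EI.
With EI = 77000 kN·m²: δ_0 = 0.41677 m and δ_{22} = 0.00446 m/kN.
Compatibility — the beam at 2 must follow the support down by 0.012 m: δ_0 − R_2·δ_{22} = 0.012, so R_2 = (0.41677 − 0.012)/0.00446 = 90.75 kN.
Vertical equilibrium: R_1 = ΣP − R_2 = 129.5 − 90.75 = 38.75 kN.

R_1 = 38.75 kN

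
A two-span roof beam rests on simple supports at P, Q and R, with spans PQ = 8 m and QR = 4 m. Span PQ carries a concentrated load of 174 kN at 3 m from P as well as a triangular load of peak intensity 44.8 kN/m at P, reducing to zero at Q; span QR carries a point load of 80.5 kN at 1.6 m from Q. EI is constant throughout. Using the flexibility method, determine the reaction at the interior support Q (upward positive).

Insert a hinge at Q; M_Q is the redundant, and each span becomes simply supported.
Discontinuity in slope at Q on the released structure — sum the simple-span end rotations:
  span PQ: point load 174 at a = 3: Pab(L + a)/(6LEI) = 598.1/EI
  span PQ: triangular load, peak 44.8: 7w₀L³/(360EI) = 446/EI
  span QR: point load 80.5 at a = 1.6: Pab(L + b)/(6LEI) = 82.43/EI
  relative rotation θ_0 = (1044 + 82.43)/EI = 1127/EI
A unit hogging moment at Q produces rotation L₁/(3EI) + L₂/(3EI) = 4/EI.
Slope continuity at Q: θ_0 = M_Q·4/EI, so M_Q = 1127/4 = 281.6 kN·m (hogging).
Span PQ, ΣM about P with M_Q applied at Q: R_Q^{PQ}·8 = 999.9 + 281.6, so R_Q^{PQ} = 160.2 kN and R_P = 353.2 − 160.2 = 193 kN.
Span QR, ΣM about R: R_Q^{QR}·4 = 193.2 + 281.6, so R_Q^{QR} = 118.7 kN and R_R = 80.5 − 118.7 = -38.21 kN.
R_Q = 160.2 + 118.7 = 278.9 kN.

R_Q = 278.9 kN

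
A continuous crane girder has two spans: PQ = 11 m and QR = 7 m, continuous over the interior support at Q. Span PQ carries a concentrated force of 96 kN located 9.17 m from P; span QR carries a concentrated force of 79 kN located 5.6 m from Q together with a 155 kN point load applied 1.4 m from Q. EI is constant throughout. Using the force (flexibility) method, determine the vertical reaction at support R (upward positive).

R_R = 70.85 kN

Take M_Q as the redundant. Released structure: two simple spans PQ and QR with a hinge at Q.
End slopes at the hinge Q, treating each span as simply supported:
  span PQ: point load 96 at a = 9.17: Pab(L + a)/(6LEI) = 492.3/EI
  span QR: point load 79 at a = 5.6: Pab(L + b)/(6LEI) = 123.9/EI
  span QR: point load 155 at a = 1.4: Pab(L + b)/(6LEI) = 364.6/EI
  relative rotation θ_0 = (492.3 + 488.4)/EI = 980.8/EI
A unit hogging moment at Q produces rotation L₁/(3EI) + L₂/(3EI) = 6/EI.
Compatibility: M_Q·(L₁+L₂)/(3EI) = θ_0, giving M_Q = 163.5 kN·m (hogging).
Span QR, ΣM about R: R_Q^{QR}·7 = 978.6 + 163.5, so R_Q^{QR} = 163.2 kN and R_R = 234 − 163.2 = 70.85 kN.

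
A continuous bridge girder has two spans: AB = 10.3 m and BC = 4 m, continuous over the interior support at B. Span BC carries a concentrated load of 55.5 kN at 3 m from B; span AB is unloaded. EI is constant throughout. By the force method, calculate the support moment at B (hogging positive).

M_B = 7.277 kN·m

Release continuity at B by inserting a hinge; the redundant is the internal moment M_B. The primary structure is two simply-supported spans AB and BC.
Rotations at B on the released spans (each span's end-slope, ×1/EI):
  span BC: point load 55.5 at a = 3: Pab(L + b)/(6LEI) = 34.69/EI
  relative rotation θ_0 = (0 + 34.69)/EI = 34.69/EI
A unit hogging moment at B produces rotation L₁/(3EI) + L₂/(3EI) = 4.767/EI.
Compatibility: M_B·(L₁+L₂)/(3EI) = θ_0, giving M_B = 7.277 kN·m (hogging).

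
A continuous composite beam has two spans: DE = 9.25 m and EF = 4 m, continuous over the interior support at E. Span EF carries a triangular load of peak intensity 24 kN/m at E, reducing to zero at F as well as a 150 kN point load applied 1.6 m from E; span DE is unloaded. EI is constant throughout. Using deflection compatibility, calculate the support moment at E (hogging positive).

M_E = 42.51 kN·m

Release continuity at E by inserting a hinge; the redundant is the internal moment M_E. The primary structure is two simply-supported spans DE and EF.
Discontinuity in slope at E on the released structure — sum the simple-span end rotations:
  span EF: triangular load, peak 24: w₀L³/(45EI) = 34.13/EI
  span EF: point load 150 at a = 1.6: Pab(L + b)/(6LEI) = 153.6/EI
  relative rotation θ_0 = (0 + 187.7)/EI = 187.7/EI
A unit hogging moment at E produces rotation L₁/(3EI) + L₂/(3EI) = 4.417/EI.
Compatibility: M_E·(L₁+L₂)/(3EI) = θ_0, giving M_E = 42.51 kN·m (hogging).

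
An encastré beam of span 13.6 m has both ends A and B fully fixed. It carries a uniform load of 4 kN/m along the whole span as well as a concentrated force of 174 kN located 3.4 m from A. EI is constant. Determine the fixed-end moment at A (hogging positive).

M_A = 394.4 kN·m

Release both end moments; the primary structure is a simply-supported span AB with redundants M_A and M_B.
On the primary (simply-supported) span, the end slopes from the loading are:
  at A: UDL 4: wL³/(24EI) = 419.2/EI
  at B: UDL 4: wL³/(24EI) = 419.2/EI
  at A: point load 174 at a = 3.4: Pab(L + b)/(6LEI) = 1760/EI
  at B: point load 174 at a = 3.4: Pab(L + a)/(6LEI) = 1257/EI
  θ_A0 = 2179/EI,  θ_B0 = 1676/EI
Flexibility coefficients: a unit moment at one end gives L/(3EI) there and L/(6EI) at the far end, so f₁₁ = f₂₂ = 4.533/EI and f₁₂ = f₂₁ = 2.267/EI.
Compatibility — zero rotation at each built-in end:
  4.533 M_A + 2.267 M_B = 2179
  2.267 M_A + 4.533 M_B = 1676
Solving the pair gives M_A = 394.4 kN·m and M_B = 172.6 kN·m (hogging).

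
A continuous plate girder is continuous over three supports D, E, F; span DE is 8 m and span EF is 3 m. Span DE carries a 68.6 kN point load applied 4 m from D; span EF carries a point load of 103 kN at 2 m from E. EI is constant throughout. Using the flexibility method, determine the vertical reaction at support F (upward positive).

Insert a hinge at E; M_E is the redundant, and each span becomes simply supported.
Discontinuity in slope at E on the released structure — sum the simple-span end rotations:
  span DE: point load 68.6 at a = 4: Pab(L + a)/(6LEI) = 274.4/EI
  span EF: point load 103 at a = 2: Pab(L + b)/(6LEI) = 45.78/EI
  relative rotation θ_0 = (274.4 + 45.78)/EI = 320.2/EI
A unit hogging moment at E produces rotation L₁/(3EI) + L₂/(3EI) = 3.667/EI.
Slope continuity at E: θ_0 = M_E·3.667/EI, so M_E = 320.2/3.667 = 87.32 kN·m (hogging).
Span EF, ΣM about F: R_E^{EF}·3 = 103 + 87.32, so R_E^{EF} = 63.44 kN and R_F = 103 − 63.44 = 39.56 kN.

R_F = 39.56 kN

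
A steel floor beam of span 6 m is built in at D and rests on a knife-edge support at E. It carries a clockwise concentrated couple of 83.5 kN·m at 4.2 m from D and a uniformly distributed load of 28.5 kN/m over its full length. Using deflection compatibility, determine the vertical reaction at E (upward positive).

R_E = 83.12 kN

Take the reaction at E as the redundant and release it; the primary structure is a cantilever fixed at D.
Primary-structure tip deflection at E by superposition:
  clockwise couple 83.5 at a = 4.2: M₀a(2L − a)/(2EI) = 1368/EI
  UDL 28.5: wL⁴/(8EI) = 4617/EI
  δ_0 = 5985/EI
Tip deflection under a unit load at E: L³/(3EI) = 72/EI.
The prop prevents deflection at E: R_E = δ_0/δ_{EE} = 5985/72 = 83.12 kN.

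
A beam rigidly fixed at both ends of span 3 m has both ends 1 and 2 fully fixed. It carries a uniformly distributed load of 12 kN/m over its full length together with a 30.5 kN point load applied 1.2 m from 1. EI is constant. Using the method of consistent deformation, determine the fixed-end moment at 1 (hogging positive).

Take the two fixed-end moments M_1, M_2 as redundants; the released structure is the simple span 12.
End rotations of the released simple span under the applied load (×1/EI):
  at 1: UDL 12: wL³/(24EI) = 13.5/EI
  at 2: UDL 12: wL³/(24EI) = 13.5/EI
  at 1: point load 30.5 at a = 1.2: Pab(L + b)/(6LEI) = 17.57/EI
  at 2: point load 30.5 at a = 1.2: Pab(L + a)/(6LEI) = 15.37/EI
  θ_10 = 31.07/EI,  θ_20 = 28.87/EI
Flexibility coefficients: a unit moment at one end gives L/(3EI) there and L/(6EI) at the far end, so f₁₁ = f₂₂ = 1/EI and f₁₂ = f₂₁ = 0.5/EI.
Compatibility — zero rotation at each built-in end:
  1 M_1 + 0.5 M_2 = 31.07
  0.5 M_1 + 1 M_2 = 28.87
Solving the pair gives M_1 = 22.18 kN·m and M_2 = 17.78 kN·m (hogging).

M_1 = 22.18 kN·m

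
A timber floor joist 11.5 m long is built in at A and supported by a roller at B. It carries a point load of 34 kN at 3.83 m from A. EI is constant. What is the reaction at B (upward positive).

Choose R_B as the redundant. The primary structure is the cantilever fixed at A.
Deflection at B on the released cantilever, summing each load's contribution:
  point load 34 at a = 3.83: Pa²(3L − a)/(6EI) = 2549/EI
Tip deflection under a unit load at B: L³/(3EI) = 507/EI.
The prop prevents deflection at B: R_B = δ_0/δ_{BB} = 2549/507 = 5.029 kN.

R_B = 5.029 kN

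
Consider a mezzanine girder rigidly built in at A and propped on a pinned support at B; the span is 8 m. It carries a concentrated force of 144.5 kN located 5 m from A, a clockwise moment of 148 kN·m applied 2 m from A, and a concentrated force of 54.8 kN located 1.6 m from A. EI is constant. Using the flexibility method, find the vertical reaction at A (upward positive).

Remove the prop at B; the released (primary) structure is a cantilever built in at A.
Free-end deflection of the primary structure under the applied loading (downward +):
  point load 144.5 at a = 5: Pa²(3L − a)/(6EI) = 11440/EI
  clockwise couple 148 at a = 2: M₀a(2L − a)/(2EI) = 2072/EI
  point load 54.8 at a = 1.6: Pa²(3L − a)/(6EI) = 523.7/EI
  δ_0 = 14035/EI
Tip deflection under a unit load at B: L³/(3EI) = 170.7/EI.
The prop prevents deflection at B: R_B = δ_0/δ_{BB} = 14035/170.7 = 82.24 kN.
Vertical equilibrium: R_A = ΣP − R_B = 199.3 − 82.24 = 117.1 kN.

R_A = 117.1 kN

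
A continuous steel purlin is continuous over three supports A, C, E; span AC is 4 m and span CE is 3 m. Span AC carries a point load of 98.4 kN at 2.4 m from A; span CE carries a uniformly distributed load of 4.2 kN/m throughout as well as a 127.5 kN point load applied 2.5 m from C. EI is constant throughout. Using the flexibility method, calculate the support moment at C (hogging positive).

M_C = 58.49 kN·m

Insert a hinge at C; M_C is the redundant, and each span becomes simply supported.
Rotations at C on the released spans (each span's end-slope, ×1/EI):
  span AC: point load 98.4 at a = 2.4: Pab(L + a)/(6LEI) = 100.8/EI
  span CE: UDL 4.2: wL³/(24EI) = 4.725/EI
  span CE: point load 127.5 at a = 2.5: Pab(L + b)/(6LEI) = 30.99/EI
  relative rotation θ_0 = (100.8 + 35.71)/EI = 136.5/EI
A unit hogging moment at C produces rotation L₁/(3EI) + L₂/(3EI) = 2.333/EI.
Slope continuity at C: θ_0 = M_C·2.333/EI, so M_C = 136.5/2.333 = 58.49 kN·m (hogging).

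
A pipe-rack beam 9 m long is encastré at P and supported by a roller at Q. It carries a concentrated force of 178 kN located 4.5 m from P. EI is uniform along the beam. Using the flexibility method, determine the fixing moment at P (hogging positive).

M_P = 300.4 kN·m

Remove the prop at Q; the released (primary) structure is a cantilever built in at P.
Deflection at Q on the released cantilever, summing each load's contribution:
  point load 178 at a = 4.5: Pa²(3L − a)/(6EI) = 13517/EI
Flexibility coefficient — unit upward force at Q: δ_{QQ} = L³/(3EI) = 243/EI.
The prop prevents deflection at Q: R_Q = δ_0/δ_{QQ} = 13517/243 = 55.62 kN.
Moment equilibrium about P: M_P = Σ(load moments about P) − R_Q·L = 801 − 55.62×9 = 300.4 kN·m.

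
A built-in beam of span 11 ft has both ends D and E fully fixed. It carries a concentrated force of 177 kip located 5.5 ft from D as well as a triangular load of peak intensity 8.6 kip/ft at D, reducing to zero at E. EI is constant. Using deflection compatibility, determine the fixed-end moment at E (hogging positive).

Take the two fixed-end moments M_D, M_E as redundants; the released structure is the simple span DE.
Simple-span end rotations at D and E under the given loads:
  at D: point load 177 at a = 5.5: Pab(L + b)/(6LEI) = 1339/EI
  at E: point load 177 at a = 5.5: Pab(L + a)/(6LEI) = 1339/EI
  at D: triangular load, peak 8.6: w₀L³/(45EI) = 254.4/EI
  at E: triangular load, peak 8.6: 7w₀L³/(360EI) = 222.6/EI
  θ_D0 = 1593/EI,  θ_E0 = 1561/EI
Flexibility coefficients: a unit moment at one end gives L/(3EI) there and L/(6EI) at the far end, so f₁₁ = f₂₂ = 3.667/EI and f₁₂ = f₂₁ = 1.833/EI.
Compatibility — zero rotation at each built-in end:
  3.667 M_D + 1.833 M_E = 1593
  1.833 M_D + 3.667 M_E = 1561
Solving the pair gives M_D = 295.4 kip·ft and M_E = 278.1 kip·ft (hogging).

M_E = 278.1 kip·ft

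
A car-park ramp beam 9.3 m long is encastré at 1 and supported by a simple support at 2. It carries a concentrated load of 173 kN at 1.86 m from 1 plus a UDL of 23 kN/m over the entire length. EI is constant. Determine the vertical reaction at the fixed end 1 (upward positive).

R_1 = 297 kN

Choose R_2 as the redundant. The primary structure is the cantilever fixed at 1.
Downward deflection at the released point 2 due to the loads:
  point load 173 at a = 1.86: Pa²(3L − a)/(6EI) = 2598/EI
  UDL 23: wL⁴/(8EI) = 21506/EI
  δ_0 = 24104/EI
Tip deflection under a unit load at 2: L³/(3EI) = 268.1/EI.
Compatibility at 2: δ_0 − R_2·δ_{22} = 0, so R_2 = 24104/268.1 = 89.9 kN.
Vertical equilibrium: R_1 = ΣP − R_2 = 386.9 − 89.9 = 297 kN.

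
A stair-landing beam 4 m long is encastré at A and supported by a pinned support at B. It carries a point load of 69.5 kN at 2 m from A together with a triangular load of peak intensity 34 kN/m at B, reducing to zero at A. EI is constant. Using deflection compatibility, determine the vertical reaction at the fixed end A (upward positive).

R_A = 78.38 kN

Choose R_B as the redundant. The primary structure is the cantilever fixed at A.
Downward deflection at the released point B due to the loads:
  point load 69.5 at a = 2: Pa²(3L − a)/(6EI) = 463.3/EI
  triangular load, peak 34 at the free end: 11w₀L⁴/(120EI) = 797.9/EI
  δ_0 = 1261/EI
Flexibility coefficient — unit upward force at B: δ_{BB} = L³/(3EI) = 21.33/EI.
Compatibility at B: δ_0 − R_B·δ_{BB} = 0, so R_B = 1261/21.33 = 59.12 kN.
Vertical equilibrium: R_A = ΣP − R_B = 137.5 − 59.12 = 78.38 kN.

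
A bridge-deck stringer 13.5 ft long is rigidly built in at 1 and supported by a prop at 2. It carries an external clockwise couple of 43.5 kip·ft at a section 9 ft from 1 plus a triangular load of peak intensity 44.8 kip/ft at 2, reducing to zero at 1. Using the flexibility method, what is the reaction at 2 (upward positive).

Remove the prop at 2; the released (primary) structure is a cantilever built in at 1.
Primary-structure tip deflection at 2 by superposition:
  clockwise couple 43.5 at a = 9: M₀a(2L − a)/(2EI) = 3524/EI
  triangular load, peak 44.8 at the free end: 11w₀L⁴/(120EI) = 136403/EI
  δ_0 = 139927/EI
Tip deflection under a unit load at 2: L³/(3EI) = 820.1/EI.
Compatibility at 2: δ_0 − R_2·δ_{22} = 0, so R_2 = 139927/820.1 = 170.6 kip.

R_2 = 170.6 kip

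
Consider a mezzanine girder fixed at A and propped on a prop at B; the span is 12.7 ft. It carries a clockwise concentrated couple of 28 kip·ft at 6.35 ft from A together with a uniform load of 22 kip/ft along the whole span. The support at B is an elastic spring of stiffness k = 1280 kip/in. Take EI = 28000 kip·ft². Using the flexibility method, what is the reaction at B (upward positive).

Choose R_B as the redundant. The primary structure is the cantilever fixed at A.
Deflection at B on the released cantilever, summing each load's contribution:
  clockwise couple 28 at a = 6.35: M₀a(2L − a)/(2EI) = 1694/EI
  UDL 22: wL⁴/(8EI) = 71540/EI
  δ_0 = 73233/EI
Flexibility coefficient — unit upward force at B: δ_{BB} = L³/(3EI) = 682.8/EI.
With EI = 28000 kip·ft²: δ_0 = 2.6155 ft and δ_{BB} = 0.024386 ft/kip.
Compatibility — the spring shortens by R_B/k under the reaction it provides: δ_0 − R_B·δ_{BB} = R_B/k. With 1/k = 1/(1280×12) ft/kip = 0.000065 ft/kip, R_B = δ_0 / (δ_{BB} + 1/k) = 2.6155 / (0.024386 + 0.000065) = 107 kip.

R_B = 107 kip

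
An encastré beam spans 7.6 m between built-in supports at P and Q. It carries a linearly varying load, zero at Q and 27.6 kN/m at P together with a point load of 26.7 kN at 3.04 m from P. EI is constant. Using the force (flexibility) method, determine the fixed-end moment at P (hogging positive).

M_P = 108.9 kN·m

Release both end moments; the primary structure is a simply-supported span PQ with redundants M_P and M_Q.
On the primary (simply-supported) span, the end slopes from the loading are:
  at P: triangular load, peak 27.6: w₀L³/(45EI) = 269.2/EI
  at Q: triangular load, peak 27.6: 7w₀L³/(360EI) = 235.6/EI
  at P: point load 26.7 at a = 3.04: Pab(L + b)/(6LEI) = 98.7/EI
  at Q: point load 26.7 at a = 3.04: Pab(L + a)/(6LEI) = 86.36/EI
  θ_P0 = 367.9/EI,  θ_Q0 = 321.9/EI
Flexibility coefficients: a unit moment at one end gives L/(3EI) there and L/(6EI) at the far end, so f₁₁ = f₂₂ = 2.533/EI and f₁₂ = f₂₁ = 1.267/EI.
Compatibility — zero rotation at each built-in end:
  2.533 M_P + 1.267 M_Q = 367.9
  1.267 M_P + 2.533 M_Q = 321.9
Solving the pair gives M_P = 108.9 kN·m and M_Q = 72.62 kN·m (hogging).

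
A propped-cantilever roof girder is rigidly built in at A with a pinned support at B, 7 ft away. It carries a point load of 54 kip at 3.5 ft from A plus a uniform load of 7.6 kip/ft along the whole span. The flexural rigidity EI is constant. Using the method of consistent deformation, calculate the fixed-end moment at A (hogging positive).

M_A = 117.4 kip·ft

Remove the prop at B; the released (primary) structure is a cantilever built in at A.
Deflection at B on the released cantilever, summing each load's contribution:
  point load 54 at a = 3.5: Pa²(3L − a)/(6EI) = 1929/EI
  UDL 7.6: wL⁴/(8EI) = 2281/EI
  δ_0 = 4210/EI
Flexibility coefficient — unit upward force at B: δ_{BB} = L³/(3EI) = 114.3/EI.
Compatibility at B: δ_0 − R_B·δ_{BB} = 0, so R_B = 4210/114.3 = 36.83 kip.
Moment equilibrium about A: M_A = Σ(load moments about A) − R_B·L = 375.2 − 36.83×7 = 117.4 kip·ft.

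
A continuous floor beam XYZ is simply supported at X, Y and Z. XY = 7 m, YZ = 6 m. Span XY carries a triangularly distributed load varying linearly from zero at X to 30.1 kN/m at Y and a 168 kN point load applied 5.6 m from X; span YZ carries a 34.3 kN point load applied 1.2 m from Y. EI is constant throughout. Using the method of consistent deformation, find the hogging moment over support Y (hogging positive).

Release continuity at Y by inserting a hinge; the redundant is the internal moment M_Y. The primary structure is two simply-supported spans XY and YZ.
Discontinuity in slope at Y on the released structure — sum the simple-span end rotations:
  span XY: triangular load, peak 30.1: w₀L³/(45EI) = 229.4/EI
  span XY: point load 168 at a = 5.6: Pab(L + a)/(6LEI) = 395.1/EI
  span YZ: point load 34.3 at a = 1.2: Pab(L + b)/(6LEI) = 59.27/EI
  relative rotation θ_0 = (624.6 + 59.27)/EI = 683.8/EI
A unit hogging moment at Y produces rotation L₁/(3EI) + L₂/(3EI) = 4.333/EI.
Compatibility: M_Y·(L₁+L₂)/(3EI) = θ_0, giving M_Y = 157.8 kN·m (hogging).

M_Y = 157.8 kN·m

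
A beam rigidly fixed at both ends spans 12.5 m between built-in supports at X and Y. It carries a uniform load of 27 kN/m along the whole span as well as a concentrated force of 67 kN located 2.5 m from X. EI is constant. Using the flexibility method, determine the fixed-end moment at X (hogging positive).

Take the two fixed-end moments M_X, M_Y as redundants; the released structure is the simple span XY.
On the primary (simply-supported) span, the end slopes from the loading are:
  at X: UDL 27: wL³/(24EI) = 2197/EI
  at Y: UDL 27: wL³/(24EI) = 2197/EI
  at X: point load 67 at a = 2.5: Pab(L + b)/(6LEI) = 502.5/EI
  at Y: point load 67 at a = 2.5: Pab(L + a)/(6LEI) = 335/EI
  θ_X0 = 2700/EI,  θ_Y0 = 2532/EI
Flexibility coefficients: a unit moment at one end gives L/(3EI) there and L/(6EI) at the far end, so f₁₁ = f₂₂ = 4.167/EI and f₁₂ = f₂₁ = 2.083/EI.
Compatibility — zero rotation at each built-in end:
  4.167 M_X + 2.083 M_Y = 2700
  2.083 M_X + 4.167 M_Y = 2532
Solving the pair gives M_X = 458.8 kN·m and M_Y = 378.4 kN·m (hogging).

M_X = 458.8 kN·m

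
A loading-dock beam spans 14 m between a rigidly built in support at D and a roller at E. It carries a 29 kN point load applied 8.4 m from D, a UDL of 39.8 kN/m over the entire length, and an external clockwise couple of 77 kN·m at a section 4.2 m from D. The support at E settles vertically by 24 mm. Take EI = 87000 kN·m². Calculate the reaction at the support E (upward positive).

Remove the prop at E; the released (primary) structure is a cantilever built in at D.
Downward deflection at the released point E due to the loads:
  point load 29 at a = 8.4: Pa²(3L − a)/(6EI) = 11459/EI
  UDL 39.8: wL⁴/(8EI) = 191120/EI
  clockwise couple 77 at a = 4.2: M₀a(2L − a)/(2EI) = 3848/EI
  δ_0 = 206427/EI
Tip deflection under a unit load at E: L³/(3EI) = 914.7/EI.
With EI = 87000 kN·m²: δ_0 = 2.3727 m and δ_{EE} = 0.010513 m/kN.
Compatibility — the beam at E must follow the support down by 0.024 m: δ_0 − R_E·δ_{EE} = 0.024, so R_E = (2.3727 − 0.024)/0.010513 = 223.4 kN.

R_E = 223.4 kN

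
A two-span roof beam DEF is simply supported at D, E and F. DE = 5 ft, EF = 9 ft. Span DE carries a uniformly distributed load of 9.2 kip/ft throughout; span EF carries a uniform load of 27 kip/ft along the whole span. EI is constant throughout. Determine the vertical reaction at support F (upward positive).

R_F = 100.8 kip

Release continuity at E by inserting a hinge; the redundant is the internal moment M_E. The primary structure is two simply-supported spans DE and EF.
Rotations at E on the released spans (each span's end-slope, ×1/EI):
  span DE: UDL 9.2: wL³/(24EI) = 47.92/EI
  span EF: UDL 27: wL³/(24EI) = 820.1/EI
  relative rotation θ_0 = (47.92 + 820.1)/EI = 868/EI
A unit hogging moment at E produces rotation L₁/(3EI) + L₂/(3EI) = 4.667/EI.
Compatibility: M_E·(L₁+L₂)/(3EI) = θ_0, giving M_E = 186 kip·ft (hogging).
Span EF, ΣM about F: R_E^{EF}·9 = 1094 + 186, so R_E^{EF} = 142.2 kip and R_F = 243 − 142.2 = 100.8 kip.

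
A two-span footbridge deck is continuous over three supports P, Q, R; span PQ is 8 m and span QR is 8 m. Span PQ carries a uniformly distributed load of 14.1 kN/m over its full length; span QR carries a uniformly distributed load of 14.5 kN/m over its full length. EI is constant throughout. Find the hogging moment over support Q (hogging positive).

M_Q = 114.4 kN·m

Insert a hinge at Q; M_Q is the redundant, and each span becomes simply supported.
Discontinuity in slope at Q on the released structure — sum the simple-span end rotations:
  span PQ: UDL 14.1: wL³/(24EI) = 300.8/EI
  span QR: UDL 14.5: wL³/(24EI) = 309.3/EI
  relative rotation θ_0 = (300.8 + 309.3)/EI = 610.1/EI
A unit hogging moment at Q produces rotation L₁/(3EI) + L₂/(3EI) = 5.333/EI.
Compatibility: M_Q·(L₁+L₂)/(3EI) = θ_0, giving M_Q = 114.4 kN·m (hogging).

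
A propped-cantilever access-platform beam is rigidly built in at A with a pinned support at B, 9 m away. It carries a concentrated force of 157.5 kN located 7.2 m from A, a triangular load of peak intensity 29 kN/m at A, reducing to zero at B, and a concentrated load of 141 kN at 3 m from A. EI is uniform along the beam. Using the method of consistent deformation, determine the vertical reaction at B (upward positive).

R_B = 157.9 kN

Take the reaction at B as the redundant and release it; the primary structure is a cantilever fixed at A.
Downward deflection at the released point B due to the loads:
  point load 157.5 at a = 7.2: Pa²(3L − a)/(6EI) = 26944/EI
  triangular load, peak 29 at the fixed end: w₀L⁴/(30EI) = 6342/EI
  point load 141 at a = 3: Pa²(3L − a)/(6EI) = 5076/EI
  δ_0 = 38362/EI
Tip deflection under a unit load at B: L³/(3EI) = 243/EI.
The prop prevents deflection at B: R_B = δ_0/δ_{BB} = 38362/243 = 157.9 kN.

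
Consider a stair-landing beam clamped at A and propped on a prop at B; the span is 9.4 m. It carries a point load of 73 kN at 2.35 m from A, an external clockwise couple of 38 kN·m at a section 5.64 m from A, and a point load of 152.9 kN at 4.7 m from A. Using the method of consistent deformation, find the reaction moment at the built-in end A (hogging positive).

Choose R_B as the redundant. The primary structure is the cantilever fixed at A.
Deflection at B on the released cantilever, summing each load's contribution:
  point load 73 at a = 2.35: Pa²(3L − a)/(6EI) = 1737/EI
  clockwise couple 38 at a = 5.64: M₀a(2L − a)/(2EI) = 1410/EI
  point load 152.9 at a = 4.7: Pa²(3L − a)/(6EI) = 13229/EI
  δ_0 = 16376/EI
Tip deflection under a unit load at B: L³/(3EI) = 276.9/EI.
The prop prevents deflection at B: R_B = δ_0/δ_{BB} = 16376/276.9 = 59.15 kN.
Moment equilibrium about A: M_A = Σ(load moments about A) − R_B·L = 928.2 − 59.15×9.4 = 372.2 kN·m.

M_A = 372.2 kN·m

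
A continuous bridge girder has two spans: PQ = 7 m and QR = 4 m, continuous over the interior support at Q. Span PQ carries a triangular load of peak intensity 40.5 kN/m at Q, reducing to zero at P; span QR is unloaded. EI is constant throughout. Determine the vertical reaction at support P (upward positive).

Insert a hinge at Q; M_Q is the redundant, and each span becomes simply supported.
Rotations at Q on the released spans (each span's end-slope, ×1/EI):
  span PQ: triangular load, peak 40.5: w₀L³/(45EI) = 308.7/EI
  relative rotation θ_0 = (308.7 + 0)/EI = 308.7/EI
A unit hogging moment at Q produces rotation L₁/(3EI) + L₂/(3EI) = 3.667/EI.
Slope continuity at Q: θ_0 = M_Q·3.667/EI, so M_Q = 308.7/3.667 = 84.19 kN·m (hogging).
Span PQ, ΣM about P with M_Q applied at Q: R_Q^{PQ}·7 = 661.5 + 84.19, so R_Q^{PQ} = 106.5 kN and R_P = 141.8 − 106.5 = 35.22 kN.

R_P = 35.22 kN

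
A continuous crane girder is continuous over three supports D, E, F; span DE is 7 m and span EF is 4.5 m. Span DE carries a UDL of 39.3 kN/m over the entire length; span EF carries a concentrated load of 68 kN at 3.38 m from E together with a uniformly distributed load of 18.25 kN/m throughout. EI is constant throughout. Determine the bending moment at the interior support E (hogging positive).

Insert a hinge at E; M_E is the redundant, and each span becomes simply supported.
Rotations at E on the released spans (each span's end-slope, ×1/EI):
  span DE: UDL 39.3: wL³/(24EI) = 561.7/EI
  span EF: point load 68 at a = 3.38: Pab(L + b)/(6LEI) = 53.58/EI
  span EF: UDL 18.25: wL³/(24EI) = 69.29/EI
  relative rotation θ_0 = (561.7 + 122.9)/EI = 684.5/EI
A unit hogging moment at E produces rotation L₁/(3EI) + L₂/(3EI) = 3.833/EI.
Compatibility: M_E·(L₁+L₂)/(3EI) = θ_0, giving M_E = 178.6 kN·m (hogging).

M_E = 178.6 kN·m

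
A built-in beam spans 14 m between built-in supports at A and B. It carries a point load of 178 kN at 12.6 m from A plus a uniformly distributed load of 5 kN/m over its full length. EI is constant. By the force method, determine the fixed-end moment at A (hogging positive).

Take the two fixed-end moments M_A, M_B as redundants; the released structure is the simple span AB.
Simple-span end rotations at A and B under the given loads:
  at A: point load 178 at a = 12.6: Pab(L + b)/(6LEI) = 575.7/EI
  at B: point load 178 at a = 12.6: Pab(L + a)/(6LEI) = 994.3/EI
  at A: UDL 5: wL³/(24EI) = 571.7/EI
  at B: UDL 5: wL³/(24EI) = 571.7/EI
  θ_A0 = 1147/EI,  θ_B0 = 1566/EI
Flexibility coefficients: a unit moment at one end gives L/(3EI) there and L/(6EI) at the far end, so f₁₁ = f₂₂ = 4.667/EI and f₁₂ = f₂₁ = 2.333/EI.
Compatibility — zero rotation at each built-in end:
  4.667 M_A + 2.333 M_B = 1147
  2.333 M_A + 4.667 M_B = 1566
Solving the pair gives M_A = 104.1 kN·m and M_B = 283.5 kN·m (hogging).

M_A = 104.1 kN·m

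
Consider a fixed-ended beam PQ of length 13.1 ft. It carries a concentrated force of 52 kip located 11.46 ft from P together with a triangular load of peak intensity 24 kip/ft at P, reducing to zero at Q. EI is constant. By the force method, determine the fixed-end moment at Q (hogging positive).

M_Q = 202.6 kip·ft

Take the two fixed-end moments M_P, M_Q as redundants; the released structure is the simple span PQ.
Simple-span end rotations at P and Q under the given loads:
  at P: point load 52 at a = 11.46: Pab(L + b)/(6LEI) = 183.3/EI
  at Q: point load 52 at a = 11.46: Pab(L + a)/(6LEI) = 305.4/EI
  at P: triangular load, peak 24: w₀L³/(45EI) = 1199/EI
  at Q: triangular load, peak 24: 7w₀L³/(360EI) = 1049/EI
  θ_P0 = 1382/EI,  θ_Q0 = 1354/EI
Flexibility coefficients: a unit moment at one end gives L/(3EI) there and L/(6EI) at the far end, so f₁₁ = f₂₂ = 4.367/EI and f₁₂ = f₂₁ = 2.183/EI.
Compatibility — zero rotation at each built-in end:
  4.367 M_P + 2.183 M_Q = 1382
  2.183 M_P + 4.367 M_Q = 1354
Solving the pair gives M_P = 215.3 kip·ft and M_Q = 202.6 kip·ft (hogging).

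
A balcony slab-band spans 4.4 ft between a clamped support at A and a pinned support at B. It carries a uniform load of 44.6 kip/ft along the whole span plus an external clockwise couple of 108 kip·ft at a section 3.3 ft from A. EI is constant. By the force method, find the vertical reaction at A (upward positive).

R_A = 88.13 kip

Choose R_B as the redundant. The primary structure is the cantilever fixed at A.
Downward deflection at the released point B due to the loads:
  UDL 44.6: wL⁴/(8EI) = 2090/EI
  clockwise couple 108 at a = 3.3: M₀a(2L − a)/(2EI) = 980.1/EI
  δ_0 = 3070/EI
Flexibility coefficient — unit upward force at B: δ_{BB} = L³/(3EI) = 28.39/EI.
The prop prevents deflection at B: R_B = δ_0/δ_{BB} = 3070/28.39 = 108.1 kip.
Vertical equilibrium: R_A = ΣP − R_B = 196.2 − 108.1 = 88.13 kip.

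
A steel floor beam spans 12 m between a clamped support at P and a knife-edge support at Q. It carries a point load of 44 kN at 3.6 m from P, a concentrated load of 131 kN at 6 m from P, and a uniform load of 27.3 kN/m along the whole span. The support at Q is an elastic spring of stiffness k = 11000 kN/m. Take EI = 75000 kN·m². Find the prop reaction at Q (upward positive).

Remove the prop at Q; the released (primary) structure is a cantilever built in at P.
Deflection at Q on the released cantilever, summing each load's contribution:
  point load 44 at a = 3.6: Pa²(3L − a)/(6EI) = 3079/EI
  point load 131 at a = 6: Pa²(3L − a)/(6EI) = 23580/EI
  UDL 27.3: wL⁴/(8EI) = 70762/EI
  δ_0 = 97421/EI
Flexibility coefficient — unit upward force at Q: δ_{QQ} = L³/(3EI) = 576/EI.
With EI = 75000 kN·m²: δ_0 = 1.2989 m and δ_{QQ} = 0.00768 m/kN.
Compatibility — the spring shortens by R_Q/k under the reaction it provides: δ_0 − R_Q·δ_{QQ} = R_Q/k. With 1/k = 0.000091 m/kN, R_Q = δ_0 / (δ_{QQ} + 1/k) = 1.2989 / (0.00768 + 0.000091) = 167.2 kN.

R_Q = 167.2 kN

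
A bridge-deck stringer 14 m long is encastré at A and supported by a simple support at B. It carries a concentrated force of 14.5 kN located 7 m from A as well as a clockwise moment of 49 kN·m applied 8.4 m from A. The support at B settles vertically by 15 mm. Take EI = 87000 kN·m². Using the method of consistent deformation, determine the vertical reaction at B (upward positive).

Remove the prop at B; the released (primary) structure is a cantilever built in at A.
Primary-structure tip deflection at B by superposition:
  point load 14.5 at a = 7: Pa²(3L − a)/(6EI) = 4145/EI
  clockwise couple 49 at a = 8.4: M₀a(2L − a)/(2EI) = 4034/EI
  δ_0 = 8178/EI
Tip deflection under a unit load at B: L³/(3EI) = 914.7/EI.
With EI = 87000 kN·m²: δ_0 = 0.094003 m and δ_{BB} = 0.010513 m/kN.
Compatibility — the beam at B must follow the support down by 0.015 m: δ_0 − R_B·δ_{BB} = 0.015, so R_B = (0.094003 − 0.015)/0.010513 = 7.515 kN.

R_B = 7.515 kN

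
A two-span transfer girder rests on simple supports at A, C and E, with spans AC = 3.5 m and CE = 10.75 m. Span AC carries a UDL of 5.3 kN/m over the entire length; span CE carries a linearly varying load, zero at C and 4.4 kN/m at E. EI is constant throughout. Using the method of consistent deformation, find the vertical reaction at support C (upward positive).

R_C = 26.39 kN

Take M_C as the redundant. Released structure: two simple spans AC and CE with a hinge at C.
End slopes at the hinge C, treating each span as simply supported:
  span AC: UDL 5.3: wL³/(24EI) = 9.468/EI
  span CE: triangular load, peak 4.4: 7w₀L³/(360EI) = 106.3/EI
  relative rotation θ_0 = (9.468 + 106.3)/EI = 115.8/EI
A unit hogging moment at C produces rotation L₁/(3EI) + L₂/(3EI) = 4.75/EI.
Slope continuity at C: θ_0 = M_C·4.75/EI, so M_C = 115.8/4.75 = 24.37 kN·m (hogging).
Span AC, ΣM about A with M_C applied at C: R_C^{AC}·3.5 = 32.46 + 24.37, so R_C^{AC} = 16.24 kN and R_A = 18.55 − 16.24 = 2.312 kN.
Span CE, ΣM about E: R_C^{CE}·10.75 = 84.75 + 24.37, so R_C^{CE} = 10.15 kN and R_E = 23.65 − 10.15 = 13.5 kN.
R_C = 16.24 + 10.15 = 26.39 kN.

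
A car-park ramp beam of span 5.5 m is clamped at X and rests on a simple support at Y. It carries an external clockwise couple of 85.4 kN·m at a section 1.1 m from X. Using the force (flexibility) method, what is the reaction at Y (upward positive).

R_Y = 8.385 kN

Release the roller at Y. Primary structure: cantilever fixed at X.
Deflection at Y on the released cantilever, summing each load's contribution:
  clockwise couple 85.4 at a = 1.1: M₀a(2L − a)/(2EI) = 465/EI
Flexibility coefficient — unit upward force at Y: δ_{YY} = L³/(3EI) = 55.46/EI.
The prop prevents deflection at Y: R_Y = δ_0/δ_{YY} = 465/55.46 = 8.385 kN.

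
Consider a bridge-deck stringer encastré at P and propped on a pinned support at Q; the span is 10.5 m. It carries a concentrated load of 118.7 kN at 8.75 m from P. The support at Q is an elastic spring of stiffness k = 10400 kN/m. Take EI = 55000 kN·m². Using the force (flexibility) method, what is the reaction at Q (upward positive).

R_Q = 88.09 kN

Remove the prop at Q; the released (primary) structure is a cantilever built in at P.
Downward deflection at the released point Q due to the loads:
  point load 118.7 at a = 8.75: Pa²(3L − a)/(6EI) = 34459/EI
Tip deflection under a unit load at Q: L³/(3EI) = 385.9/EI.
With EI = 55000 kN·m²: δ_0 = 0.62652 m and δ_{QQ} = 0.007016 m/kN.
Compatibility — the spring shortens by R_Q/k under the reaction it provides: δ_0 − R_Q·δ_{QQ} = R_Q/k. With 1/k = 0.000096 m/kN, R_Q = δ_0 / (δ_{QQ} + 1/k) = 0.62652 / (0.007016 + 0.000096) = 88.09 kN.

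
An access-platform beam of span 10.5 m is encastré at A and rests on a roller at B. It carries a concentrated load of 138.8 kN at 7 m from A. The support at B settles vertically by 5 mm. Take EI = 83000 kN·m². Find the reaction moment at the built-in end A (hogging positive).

Release the roller at B. Primary structure: cantilever fixed at A.
Primary-structure tip deflection at B by superposition:
  point load 138.8 at a = 7: Pa²(3L − a)/(6EI) = 27772/EI
Tip deflection under a unit load at B: L³/(3EI) = 385.9/EI.
With EI = 83000 kN·m²: δ_0 = 0.3346 m and δ_{BB} = 0.004649 m/kN.
Compatibility — the beam at B must follow the support down by 0.005 m: δ_0 − R_B·δ_{BB} = 0.005, so R_B = (0.3346 − 0.005)/0.004649 = 70.89 kN.
Moment equilibrium about A: M_A = Σ(load moments about A) − R_B·L = 971.6 − 70.89×10.5 = 227.2 kN·m.

M_A = 227.2 kN·m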